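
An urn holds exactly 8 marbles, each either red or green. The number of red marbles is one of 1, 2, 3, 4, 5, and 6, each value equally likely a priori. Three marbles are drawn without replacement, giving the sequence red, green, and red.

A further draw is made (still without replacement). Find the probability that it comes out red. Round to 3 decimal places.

0.520

Compute the likelihood of the observed sequence for each case: P(data | r = 1) = (1/8)(7/7)(0/6) = 0; P(data | r = 2) = (2/8)(6/7)(1/6) = 1/28; P(data | r = 3) = (3/8)(5/7)(2/6) = 5/56; P(data | r = 4) = (4/8)(4/7)(3/6) = 1/7; P(data | r = 5) = (5/8)(3/7)(4/6) = 5/28; P(data | r = 6) = (6/8)(2/7)(5/6) = 5/28.
Multiplying each by its prior: 1/6 · 0 = 0, 1/6 · 1/28 = 1/168, 1/6 · 5/56 = 5/336, 1/6 · 1/7 = 1/42, 1/6 · 5/28 = 5/168, 1/6 · 5/28 = 5/168; these sum to 5/48.
The posterior is then P(r = 1 | data) = 0, P(r = 2 | data) = 2/35, P(r = 3 | data) = 1/7, P(r = 4 | data) = 8/35, P(r = 5 | data) = 2/7, P(r = 6 | data) = 2/7.
So P(red next | data) = Σ P(red next | H) P(H | data) = (0)(2/35) + (1/5)(1/7) + (2/5)(8/35) + (3/5)(2/7) + (4/5)(2/7) = 13/25.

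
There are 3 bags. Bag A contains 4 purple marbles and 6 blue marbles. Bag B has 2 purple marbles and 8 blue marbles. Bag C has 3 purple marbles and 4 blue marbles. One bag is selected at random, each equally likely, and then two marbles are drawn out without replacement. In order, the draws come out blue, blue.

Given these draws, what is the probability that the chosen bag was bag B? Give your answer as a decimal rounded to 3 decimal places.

Compute the likelihood of the observed sequence for each case: P(data | bag A) = (6/10)(5/9) = 1/3; P(data | bag B) = (8/10)(7/9) = 28/45; P(data | bag C) = (4/7)(3/6) = 2/7.
The prior-weighted likelihoods are 1/3 · 1/3 = 1/9, 1/3 · 28/45 = 28/135, 1/3 · 2/7 = 2/21; with total 391/945.
Hence P(bag B | data) = (28/135) / (391/945) = 196/391.

0.501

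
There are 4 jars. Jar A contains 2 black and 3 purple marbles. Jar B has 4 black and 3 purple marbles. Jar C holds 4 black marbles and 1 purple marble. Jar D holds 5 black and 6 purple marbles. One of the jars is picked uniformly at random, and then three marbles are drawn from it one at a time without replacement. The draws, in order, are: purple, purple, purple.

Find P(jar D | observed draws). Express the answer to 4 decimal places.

For each hypothesis, P(data | H) works out to: P(data | jar A) = (3/5)(2/4)(1/3) = 0.1; P(data | jar B) = (3/7)(2/6)(1/5) = 0.028571; P(data | jar C) = (1/5)(0/4) = 0; P(data | jar D) = (6/11)(5/10)(4/9) = 0.12121.
Multiplying each by its prior: 1/4 · 0.1 = 0.025, 1/4 · 0.028571 = 0.0071429, 1/4 · 0 = 0, 1/4 · 0.12121 = 0.030303; summing to 0.062446.
By Bayes' rule, P(jar D | data) = (0.030303) / (0.062446) = 0.48527.

0.4853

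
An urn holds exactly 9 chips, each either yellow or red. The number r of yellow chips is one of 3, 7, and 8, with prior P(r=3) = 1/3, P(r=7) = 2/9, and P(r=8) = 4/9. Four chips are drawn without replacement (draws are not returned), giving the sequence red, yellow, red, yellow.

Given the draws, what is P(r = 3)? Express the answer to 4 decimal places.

Compute the likelihood of the observed sequence for each case: P(data | r = 3) = (6/9)(3/8)(5/7)(2/6) = 0.059524; P(data | r = 7) = (2/9)(7/8)(1/7)(6/6) = 0.027778; P(data | r = 8) = (1/9)(8/8)(0/7) = 0.
Multiplying each by its prior: 1/3 · 0.059524 = 0.019841, 2/9 · 0.027778 = 0.0061728, 4/9 · 0 = 0; with total 0.026014.
By Bayes' rule, P(r = 3 | data) = (0.019841) / (0.026014) = 0.76271.

0.7627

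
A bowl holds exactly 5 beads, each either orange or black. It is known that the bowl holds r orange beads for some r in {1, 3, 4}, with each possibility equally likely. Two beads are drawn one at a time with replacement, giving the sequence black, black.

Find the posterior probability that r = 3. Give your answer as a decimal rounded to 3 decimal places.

0.190

For each hypothesis, P(data | H) works out to: P(data | r = 1) = (4/5)(4/5) = 16/25; P(data | r = 3) = (2/5)(2/5) = 4/25; P(data | r = 4) = (1/5)(1/5) = 1/25.
The prior-weighted likelihoods are 1/3 · 16/25 = 16/75, 1/3 · 4/25 = 4/75, 1/3 · 1/25 = 1/75; summing to 7/25.
By Bayes' rule, P(r = 3 | data) = (4/75) / (7/25) = 4/21.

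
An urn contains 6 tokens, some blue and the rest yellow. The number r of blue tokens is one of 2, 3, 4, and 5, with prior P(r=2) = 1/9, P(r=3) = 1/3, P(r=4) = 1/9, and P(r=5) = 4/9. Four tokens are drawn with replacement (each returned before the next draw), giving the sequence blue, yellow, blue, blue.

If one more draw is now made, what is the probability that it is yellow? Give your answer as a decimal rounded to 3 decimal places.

0.298

For each hypothesis, P(data | H) works out to: P(data | r = 2) = (2/6)(4/6)(2/6)(2/6) = 0.024691; P(data | r = 3) = (3/6)(3/6)(3/6)(3/6) = 0.0625; P(data | r = 4) = (4/6)(2/6)(4/6)(4/6) = 0.098765; P(data | r = 5) = (5/6)(1/6)(5/6)(5/6) = 0.096451.
The prior-weighted likelihoods are 1/9 · 0.024691 = 0.0027435, 1/3 · 0.0625 = 0.020833, 1/9 · 0.098765 = 0.010974, 4/9 · 0.096451 = 0.042867; summing to 0.077418.
Normalising, the posterior is P(r = 2 | data) = 0.035437, P(r = 3 | data) = 0.2691, P(r = 4 | data) = 0.14175, P(r = 5 | data) = 0.55371.
The predictive probability is P(yellow next | data) = (2/3)(0.035437) + (1/2)(0.2691) + (1/3)(0.14175) + (1/6)(0.55371) = 0.29771.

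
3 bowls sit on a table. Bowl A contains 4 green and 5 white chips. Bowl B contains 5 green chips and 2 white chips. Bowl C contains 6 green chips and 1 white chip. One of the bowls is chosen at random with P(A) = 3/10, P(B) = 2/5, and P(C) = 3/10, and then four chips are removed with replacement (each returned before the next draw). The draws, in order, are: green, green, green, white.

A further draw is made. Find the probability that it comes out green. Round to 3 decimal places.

The likelihood of the observed sequence under each hypothesis: P(data | bowl A) = (4/9)(4/9)(4/9)(5/9) = 0.048773; P(data | bowl B) = (5/7)(5/7)(5/7)(2/7) = 0.10412; P(data | bowl C) = (6/7)(6/7)(6/7)(1/7) = 0.089963.
Multiplying each by its prior: 3/10 · 0.048773 = 0.014632, 2/5 · 0.10412 = 0.041649, 3/10 · 0.089963 = 0.026989; with total 0.08327.
Dividing through by the total gives posterior P(bowl A | data) = 0.17572, P(bowl B | data) = 0.50017, P(bowl C | data) = 0.32411.
So P(green next | data) = Σ P(green next | H) P(H | data) = (4/9)(0.17572) + (5/7)(0.50017) + (6/7)(0.32411) = 0.71317.

0.713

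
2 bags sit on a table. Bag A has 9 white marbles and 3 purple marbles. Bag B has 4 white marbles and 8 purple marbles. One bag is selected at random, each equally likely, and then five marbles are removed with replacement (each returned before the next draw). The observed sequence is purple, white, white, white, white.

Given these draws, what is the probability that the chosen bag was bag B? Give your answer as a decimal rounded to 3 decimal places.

Under each hypothesis, the probability of the observed sequence is: P(data | bag A) = (3/12)(9/12)(9/12)(9/12)(9/12) = 0.079102; P(data | bag B) = (8/12)(4/12)(4/12)(4/12)(4/12) = 0.0082305.
Multiplying each by its prior: 1/2 · 0.079102 = 0.039551, 1/2 · 0.0082305 = 0.0041152; with total 0.043666.
Hence P(bag B | data) = (0.0041152) / (0.043666) = 0.094243.

0.094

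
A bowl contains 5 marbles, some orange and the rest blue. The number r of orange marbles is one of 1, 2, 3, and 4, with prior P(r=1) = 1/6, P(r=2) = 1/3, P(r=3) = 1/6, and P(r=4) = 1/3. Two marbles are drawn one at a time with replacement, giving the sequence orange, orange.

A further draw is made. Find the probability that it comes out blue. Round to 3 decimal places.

0.312

The likelihood of the observed sequence under each hypothesis: P(data | r = 1) = (1/5)(1/5) = 1/25; P(data | r = 2) = (2/5)(2/5) = 4/25; P(data | r = 3) = (3/5)(3/5) = 9/25; P(data | r = 4) = (4/5)(4/5) = 16/25.
Multiplying each by its prior: 1/6 · 1/25 = 1/150, 1/3 · 4/25 = 4/75, 1/6 · 9/25 = 3/50, 1/3 · 16/25 = 16/75; summing to 1/3.
The posterior is then P(r = 1 | data) = 1/50, P(r = 2 | data) = 4/25, P(r = 3 | data) = 9/50, P(r = 4 | data) = 16/25.
So P(blue next | data) = Σ P(blue next | H) P(H | data) = (4/5)(1/50) + (3/5)(4/25) + (2/5)(9/50) + (1/5)(16/25) = 39/125.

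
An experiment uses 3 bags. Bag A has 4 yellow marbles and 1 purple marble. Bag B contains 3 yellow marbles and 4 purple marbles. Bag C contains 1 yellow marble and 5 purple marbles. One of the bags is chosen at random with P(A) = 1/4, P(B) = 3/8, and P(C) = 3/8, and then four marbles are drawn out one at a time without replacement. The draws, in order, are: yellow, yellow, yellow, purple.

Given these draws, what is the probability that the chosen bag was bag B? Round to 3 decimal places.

0.176

Under each hypothesis, the probability of the observed sequence is: P(data | bag A) = (4/5)(3/4)(2/3)(1/2) = 1/5; P(data | bag B) = (3/7)(2/6)(1/5)(4/4) = 1/35; P(data | bag C) = (1/6)(0/5) = 0.
Weighting by the prior gives 1/4 · 1/5 = 1/20, 3/8 · 1/35 = 3/280, 3/8 · 0 = 0; with total 17/280.
Hence P(bag B | data) = (3/280) / (17/280) = 3/17.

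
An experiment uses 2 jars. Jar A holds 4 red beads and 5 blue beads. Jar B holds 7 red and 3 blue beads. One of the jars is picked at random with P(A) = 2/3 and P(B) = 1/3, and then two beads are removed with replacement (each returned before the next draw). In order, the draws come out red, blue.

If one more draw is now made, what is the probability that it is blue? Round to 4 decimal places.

Under each hypothesis, the probability of the observed sequence is: P(data | jar A) = (4/9)(5/9) = 0.24691; P(data | jar B) = (7/10)(3/10) = 0.21.
Weighting by the prior gives 2/3 · 0.24691 = 0.16461, 1/3 · 0.21 = 0.07; these sum to 0.23461.
Dividing through by the total gives posterior P(jar A | data) = 0.70163, P(jar B | data) = 0.29837.
So P(blue next | data) = Σ P(blue next | H) P(H | data) = (5/9)(0.70163) + (3/10)(0.29837) = 0.47931.

0.4793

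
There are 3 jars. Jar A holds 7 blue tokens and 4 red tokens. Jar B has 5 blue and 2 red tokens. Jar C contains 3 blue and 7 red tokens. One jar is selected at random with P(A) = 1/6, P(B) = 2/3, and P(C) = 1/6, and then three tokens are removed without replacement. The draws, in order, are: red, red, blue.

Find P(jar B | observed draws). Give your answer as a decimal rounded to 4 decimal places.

0.4230

For each hypothesis, P(data | H) works out to: P(data | jar A) = (4/11)(3/10)(7/9) = 0.084848; P(data | jar B) = (2/7)(1/6)(5/5) = 0.047619; P(data | jar C) = (7/10)(6/9)(3/8) = 0.175.
Weighting by the prior gives 1/6 · 0.084848 = 0.014141, 2/3 · 0.047619 = 0.031746, 1/6 · 0.175 = 0.029167; these sum to 0.075054.
So P(jar B | data) = (0.031746) / (0.075054) = 0.42298.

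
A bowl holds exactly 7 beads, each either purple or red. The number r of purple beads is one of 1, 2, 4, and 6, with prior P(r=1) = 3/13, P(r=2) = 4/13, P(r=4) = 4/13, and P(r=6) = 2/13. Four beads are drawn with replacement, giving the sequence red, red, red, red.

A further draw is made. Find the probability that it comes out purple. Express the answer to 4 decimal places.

0.2169

The likelihood of the observed sequence under each hypothesis: P(data | r = 1) = (6/7)(6/7)(6/7)(6/7) = 0.53978; P(data | r = 2) = (5/7)(5/7)(5/7)(5/7) = 0.26031; P(data | r = 4) = (3/7)(3/7)(3/7)(3/7) = 0.033736; P(data | r = 6) = (1/7)(1/7)(1/7)(1/7) = 0.00041649.
The prior-weighted likelihoods are 3/13 · 0.53978 = 0.12456, 4/13 · 0.26031 = 0.080095, 4/13 · 0.033736 = 0.01038, 2/13 · 0.00041649 = 6.4076e-05; summing to 0.2151.
Normalising, the posterior is P(r = 1 | data) = 0.57909, P(r = 2 | data) = 0.37236, P(r = 4 | data) = 0.048257, P(r = 6 | data) = 0.00029789.
The predictive probability is P(purple next | data) = (1/7)(0.57909) + (2/7)(0.37236) + (4/7)(0.048257) + (6/7)(0.00029789) = 0.21695.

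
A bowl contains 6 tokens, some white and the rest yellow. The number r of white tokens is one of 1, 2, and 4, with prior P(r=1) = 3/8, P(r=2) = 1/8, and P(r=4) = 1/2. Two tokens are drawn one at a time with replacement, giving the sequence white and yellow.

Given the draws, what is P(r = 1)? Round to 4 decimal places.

Under each hypothesis, the probability of the observed sequence is: P(data | r = 1) = (1/6)(5/6) = 5/36; P(data | r = 2) = (2/6)(4/6) = 2/9; P(data | r = 4) = (4/6)(2/6) = 2/9.
Weighting by the prior gives 3/8 · 5/36 = 5/96, 1/8 · 2/9 = 1/36, 1/2 · 2/9 = 1/9; with total 55/288.
Therefore the posterior P(r = 1 | data) = (5/96) / (55/288) = 3/11.

0.2727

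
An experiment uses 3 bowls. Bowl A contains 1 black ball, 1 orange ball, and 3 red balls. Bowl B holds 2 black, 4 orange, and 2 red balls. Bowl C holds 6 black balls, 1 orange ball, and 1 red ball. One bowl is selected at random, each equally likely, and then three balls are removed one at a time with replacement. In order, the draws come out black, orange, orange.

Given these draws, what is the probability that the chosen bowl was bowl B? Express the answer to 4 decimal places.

For each hypothesis, P(data | H) works out to: P(data | bowl A) = (1/5)(1/5)(1/5) = 0.008; P(data | bowl B) = (2/8)(4/8)(4/8) = 0.0625; P(data | bowl C) = (6/8)(1/8)(1/8) = 0.011719.
Weighting by the prior gives 1/3 · 0.008 = 0.0026667, 1/3 · 0.0625 = 0.020833, 1/3 · 0.011719 = 0.0039062; summing to 0.027406.
By Bayes' rule, P(bowl B | data) = (0.020833) / (0.027406) = 0.76017.

0.7602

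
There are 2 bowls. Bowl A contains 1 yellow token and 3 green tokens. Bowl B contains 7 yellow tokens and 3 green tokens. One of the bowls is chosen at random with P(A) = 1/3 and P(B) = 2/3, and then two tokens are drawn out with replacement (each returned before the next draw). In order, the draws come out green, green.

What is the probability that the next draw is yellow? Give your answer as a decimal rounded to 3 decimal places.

Under each hypothesis, the probability of the observed sequence is: P(data | bowl A) = (3/4)(3/4) = 9/16; P(data | bowl B) = (3/10)(3/10) = 9/100.
The prior-weighted likelihoods are 1/3 · 9/16 = 3/16, 2/3 · 9/100 = 3/50; with total 99/400.
The posterior is then P(bowl A | data) = 25/33, P(bowl B | data) = 8/33.
The predictive probability is P(yellow next | data) = (1/4)(25/33) + (7/10)(8/33) = 79/220.

0.359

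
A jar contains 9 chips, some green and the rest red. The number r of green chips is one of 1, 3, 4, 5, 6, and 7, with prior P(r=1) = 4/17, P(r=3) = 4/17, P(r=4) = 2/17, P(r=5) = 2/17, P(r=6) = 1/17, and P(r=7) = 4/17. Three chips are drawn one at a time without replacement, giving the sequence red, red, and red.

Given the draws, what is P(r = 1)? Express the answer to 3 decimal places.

Under each hypothesis, the probability of the observed sequence is: P(data | r = 1) = (8/9)(7/8)(6/7) = 0.66667; P(data | r = 3) = (6/9)(5/8)(4/7) = 0.2381; P(data | r = 4) = (5/9)(4/8)(3/7) = 0.11905; P(data | r = 5) = (4/9)(3/8)(2/7) = 0.047619; P(data | r = 6) = (3/9)(2/8)(1/7) = 0.011905; P(data | r = 7) = (2/9)(1/8)(0/7) = 0.
Weighting by the prior gives 4/17 · 0.66667 = 0.15686, 4/17 · 0.2381 = 0.056022, 2/17 · 0.11905 = 0.014006, 2/17 · 0.047619 = 0.0056022, 1/17 · 0.011905 = 0.00070028, 4/17 · 0 = 0; with total 0.23319.
So P(r = 1 | data) = (0.15686) / (0.23319) = 0.67267.

0.673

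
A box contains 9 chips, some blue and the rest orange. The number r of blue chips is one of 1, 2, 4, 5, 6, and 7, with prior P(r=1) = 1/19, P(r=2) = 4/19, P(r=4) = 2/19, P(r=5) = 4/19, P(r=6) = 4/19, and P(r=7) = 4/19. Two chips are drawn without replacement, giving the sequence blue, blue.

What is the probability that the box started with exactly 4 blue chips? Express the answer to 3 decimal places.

For each hypothesis, P(data | H) works out to: P(data | r = 1) = (1/9)(0/8) = 0; P(data | r = 2) = (2/9)(1/8) = 1/36; P(data | r = 4) = (4/9)(3/8) = 1/6; P(data | r = 5) = (5/9)(4/8) = 5/18; P(data | r = 6) = (6/9)(5/8) = 5/12; P(data | r = 7) = (7/9)(6/8) = 7/12.
Weighting by the prior gives 1/19 · 0 = 0, 4/19 · 1/36 = 1/171, 2/19 · 1/6 = 1/57, 4/19 · 5/18 = 10/171, 4/19 · 5/12 = 5/57, 4/19 · 7/12 = 7/57; with total 50/171.
Therefore the posterior P(r = 4 | data) = (1/57) / (50/171) = 3/50.

0.060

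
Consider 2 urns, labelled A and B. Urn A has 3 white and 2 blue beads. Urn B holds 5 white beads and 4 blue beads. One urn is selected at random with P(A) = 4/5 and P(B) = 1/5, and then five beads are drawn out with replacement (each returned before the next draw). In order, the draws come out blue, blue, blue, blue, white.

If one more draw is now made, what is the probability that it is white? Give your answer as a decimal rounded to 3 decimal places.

Under each hypothesis, the probability of the observed sequence is: P(data | urn A) = (2/5)(2/5)(2/5)(2/5)(3/5) = 0.01536; P(data | urn B) = (4/9)(4/9)(4/9)(4/9)(5/9) = 0.021677.
The prior-weighted likelihoods are 4/5 · 0.01536 = 0.012288, 1/5 · 0.021677 = 0.0043354; summing to 0.016623.
Dividing through by the total gives posterior P(urn A | data) = 0.7392, P(urn B | data) = 0.2608.
Averaging over the posterior, P(white next | data) = (3/5)(0.7392) + (5/9)(0.2608) = 0.58841.

0.588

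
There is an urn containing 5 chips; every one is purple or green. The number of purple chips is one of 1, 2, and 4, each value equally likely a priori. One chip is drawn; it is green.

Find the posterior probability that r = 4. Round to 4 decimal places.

Compute the likelihood of this draw for each case: P(data | r = 1) = (4/5) = 4/5; P(data | r = 2) = (3/5) = 3/5; P(data | r = 4) = (1/5) = 1/5.
The prior-weighted likelihoods are 1/3 · 4/5 = 4/15, 1/3 · 3/5 = 1/5, 1/3 · 1/5 = 1/15; these sum to 8/15.
Hence P(r = 4 | data) = (1/15) / (8/15) = 1/8.

0.1250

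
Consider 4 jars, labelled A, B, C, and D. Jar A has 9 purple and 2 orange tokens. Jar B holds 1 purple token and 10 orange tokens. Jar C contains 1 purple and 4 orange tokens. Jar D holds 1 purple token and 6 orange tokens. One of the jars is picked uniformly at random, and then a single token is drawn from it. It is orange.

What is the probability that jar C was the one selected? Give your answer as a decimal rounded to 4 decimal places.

0.2911

For each hypothesis, P(data | H) works out to: P(data | jar A) = (2/11) = 2/11; P(data | jar B) = (10/11) = 10/11; P(data | jar C) = (4/5) = 4/5; P(data | jar D) = (6/7) = 6/7.
Multiplying each by its prior: 1/4 · 2/11 = 1/22, 1/4 · 10/11 = 5/22, 1/4 · 4/5 = 1/5, 1/4 · 6/7 = 3/14; these sum to 529/770.
Therefore the posterior P(jar C | data) = (1/5) / (529/770) = 154/529.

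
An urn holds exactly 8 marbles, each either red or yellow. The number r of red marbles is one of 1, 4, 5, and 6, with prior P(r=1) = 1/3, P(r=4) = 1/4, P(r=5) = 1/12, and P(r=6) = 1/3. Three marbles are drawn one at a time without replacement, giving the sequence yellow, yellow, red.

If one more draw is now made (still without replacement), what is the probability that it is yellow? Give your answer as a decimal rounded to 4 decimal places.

0.5938

For each hypothesis, P(data | H) works out to: P(data | r = 1) = (7/8)(6/7)(1/6) = 1/8; P(data | r = 4) = (4/8)(3/7)(4/6) = 1/7; P(data | r = 5) = (3/8)(2/7)(5/6) = 5/56; P(data | r = 6) = (2/8)(1/7)(6/6) = 1/28.
The prior-weighted likelihoods are 1/3 · 1/8 = 1/24, 1/4 · 1/7 = 1/28, 1/12 · 5/56 = 5/672, 1/3 · 1/28 = 1/84; these sum to 65/672.
Dividing through by the total gives posterior P(r = 1 | data) = 28/65, P(r = 4 | data) = 24/65, P(r = 5 | data) = 1/13, P(r = 6 | data) = 8/65.
So P(yellow next | data) = Σ P(yellow next | H) P(H | data) = (1)(28/65) + (2/5)(24/65) + (1/5)(1/13) + (0)(8/65) = 193/325.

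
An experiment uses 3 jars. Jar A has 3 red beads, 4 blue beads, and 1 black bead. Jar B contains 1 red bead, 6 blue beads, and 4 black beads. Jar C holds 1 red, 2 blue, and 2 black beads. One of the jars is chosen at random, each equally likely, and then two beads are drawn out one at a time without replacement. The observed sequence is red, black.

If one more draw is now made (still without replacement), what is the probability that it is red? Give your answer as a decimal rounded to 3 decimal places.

For each hypothesis, P(data | H) works out to: P(data | jar A) = (3/8)(1/7) = 3/56; P(data | jar B) = (1/11)(4/10) = 2/55; P(data | jar C) = (1/5)(2/4) = 1/10.
Weighting by the prior gives 1/3 · 3/56 = 1/56, 1/3 · 2/55 = 2/165, 1/3 · 1/10 = 1/30; summing to 39/616.
Dividing through by the total gives posterior P(jar A | data) = 11/39, P(jar B | data) = 112/585, P(jar C | data) = 308/585.
The predictive probability is P(red next | data) = (1/3)(11/39) + (0)(112/585) + (0)(308/585) = 11/117.

0.094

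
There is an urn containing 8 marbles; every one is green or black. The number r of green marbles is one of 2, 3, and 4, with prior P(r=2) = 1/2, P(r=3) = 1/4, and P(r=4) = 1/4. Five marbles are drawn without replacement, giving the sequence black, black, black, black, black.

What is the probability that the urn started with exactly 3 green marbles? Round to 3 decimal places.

The likelihood of the observed sequence under each hypothesis: P(data | r = 2) = (6/8)(5/7)(4/6)(3/5)(2/4) = 3/28; P(data | r = 3) = (5/8)(4/7)(3/6)(2/5)(1/4) = 1/56; P(data | r = 4) = (4/8)(3/7)(2/6)(1/5)(0/4) = 0.
The prior-weighted likelihoods are 1/2 · 3/28 = 3/56, 1/4 · 1/56 = 1/224, 1/4 · 0 = 0; with total 13/224.
Hence P(r = 3 | data) = (1/224) / (13/224) = 1/13.

0.077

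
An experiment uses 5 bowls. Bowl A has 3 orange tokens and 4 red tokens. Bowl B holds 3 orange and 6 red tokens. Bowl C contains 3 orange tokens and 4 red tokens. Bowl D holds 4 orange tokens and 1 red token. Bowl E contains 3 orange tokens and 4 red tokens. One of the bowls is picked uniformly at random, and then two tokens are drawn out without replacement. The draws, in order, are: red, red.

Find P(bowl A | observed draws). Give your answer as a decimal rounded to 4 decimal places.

For each hypothesis, P(data | H) works out to: P(data | bowl A) = (4/7)(3/6) = 2/7; P(data | bowl B) = (6/9)(5/8) = 5/12; P(data | bowl C) = (4/7)(3/6) = 2/7; P(data | bowl D) = (1/5)(0/4) = 0; P(data | bowl E) = (4/7)(3/6) = 2/7.
The prior-weighted likelihoods are 1/5 · 2/7 = 2/35, 1/5 · 5/12 = 1/12, 1/5 · 2/7 = 2/35, 1/5 · 0 = 0, 1/5 · 2/7 = 2/35; these sum to 107/420.
Therefore the posterior P(bowl A | data) = (2/35) / (107/420) = 24/107.

0.2243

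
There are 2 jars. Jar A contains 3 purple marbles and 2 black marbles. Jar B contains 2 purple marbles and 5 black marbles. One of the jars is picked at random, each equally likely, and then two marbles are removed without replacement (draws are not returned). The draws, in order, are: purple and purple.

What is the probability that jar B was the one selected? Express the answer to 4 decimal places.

For each hypothesis, P(data | H) works out to: P(data | jar A) = (3/5)(2/4) = 3/10; P(data | jar B) = (2/7)(1/6) = 1/21.
The prior-weighted likelihoods are 1/2 · 3/10 = 3/20, 1/2 · 1/21 = 1/42; summing to 73/420.
Hence P(jar B | data) = (1/42) / (73/420) = 10/73.

0.1370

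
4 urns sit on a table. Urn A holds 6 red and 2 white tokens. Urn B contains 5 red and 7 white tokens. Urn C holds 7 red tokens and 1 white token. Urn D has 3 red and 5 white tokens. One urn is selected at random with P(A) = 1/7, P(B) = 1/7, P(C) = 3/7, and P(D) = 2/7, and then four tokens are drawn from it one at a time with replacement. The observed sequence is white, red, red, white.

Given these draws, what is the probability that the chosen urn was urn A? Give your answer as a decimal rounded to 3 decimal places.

Under each hypothesis, the probability of the observed sequence is: P(data | urn A) = (2/8)(6/8)(6/8)(2/8) = 0.035156; P(data | urn B) = (7/12)(5/12)(5/12)(7/12) = 0.059076; P(data | urn C) = (1/8)(7/8)(7/8)(1/8) = 0.011963; P(data | urn D) = (5/8)(3/8)(3/8)(5/8) = 0.054932.
Weighting by the prior gives 1/7 · 0.035156 = 0.0050223, 1/7 · 0.059076 = 0.0084394, 3/7 · 0.011963 = 0.005127, 2/7 · 0.054932 = 0.015695; with total 0.034283.
Therefore the posterior P(urn A | data) = (0.0050223) / (0.034283) = 0.14649.

0.146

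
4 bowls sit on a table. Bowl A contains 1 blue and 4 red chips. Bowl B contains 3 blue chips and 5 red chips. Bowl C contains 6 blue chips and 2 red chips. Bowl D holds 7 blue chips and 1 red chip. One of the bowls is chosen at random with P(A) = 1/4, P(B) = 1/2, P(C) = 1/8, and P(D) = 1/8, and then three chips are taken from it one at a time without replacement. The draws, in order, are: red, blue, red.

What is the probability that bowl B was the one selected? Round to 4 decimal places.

Compute the likelihood of the observed sequence for each case: P(data | bowl A) = (4/5)(1/4)(3/3) = 1/5; P(data | bowl B) = (5/8)(3/7)(4/6) = 5/28; P(data | bowl C) = (2/8)(6/7)(1/6) = 1/28; P(data | bowl D) = (1/8)(7/7)(0/6) = 0.
Multiplying each by its prior: 1/4 · 1/5 = 1/20, 1/2 · 5/28 = 5/56, 1/8 · 1/28 = 1/224, 1/8 · 0 = 0; these sum to 23/160.
By Bayes' rule, P(bowl B | data) = (5/56) / (23/160) = 100/161.

0.6211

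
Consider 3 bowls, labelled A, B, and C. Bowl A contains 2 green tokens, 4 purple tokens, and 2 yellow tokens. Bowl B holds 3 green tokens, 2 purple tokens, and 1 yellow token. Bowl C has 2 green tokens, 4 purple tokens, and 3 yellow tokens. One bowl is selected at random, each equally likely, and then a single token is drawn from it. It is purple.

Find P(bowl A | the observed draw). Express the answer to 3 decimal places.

The likelihood of this draw under each hypothesis: P(data | bowl A) = (4/8) = 1/2; P(data | bowl B) = (2/6) = 1/3; P(data | bowl C) = (4/9) = 4/9.
Weighting by the prior gives 1/3 · 1/2 = 1/6, 1/3 · 1/3 = 1/9, 1/3 · 4/9 = 4/27; these sum to 23/54.
So P(bowl A | data) = (1/6) / (23/54) = 9/23.

0.391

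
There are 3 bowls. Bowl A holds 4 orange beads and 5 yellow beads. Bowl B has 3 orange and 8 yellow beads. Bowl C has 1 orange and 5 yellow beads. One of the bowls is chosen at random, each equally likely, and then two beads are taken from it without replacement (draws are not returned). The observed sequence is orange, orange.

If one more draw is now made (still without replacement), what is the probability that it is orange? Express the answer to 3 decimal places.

0.243

For each hypothesis, P(data | H) works out to: P(data | bowl A) = (4/9)(3/8) = 1/6; P(data | bowl B) = (3/11)(2/10) = 3/55; P(data | bowl C) = (1/6)(0/5) = 0.
Weighting by the prior gives 1/3 · 1/6 = 1/18, 1/3 · 3/55 = 1/55, 1/3 · 0 = 0; summing to 73/990.
The posterior is then P(bowl A | data) = 55/73, P(bowl B | data) = 18/73, P(bowl C | data) = 0.
The predictive probability is P(orange next | data) = (2/7)(55/73) + (1/9)(18/73) = 124/511.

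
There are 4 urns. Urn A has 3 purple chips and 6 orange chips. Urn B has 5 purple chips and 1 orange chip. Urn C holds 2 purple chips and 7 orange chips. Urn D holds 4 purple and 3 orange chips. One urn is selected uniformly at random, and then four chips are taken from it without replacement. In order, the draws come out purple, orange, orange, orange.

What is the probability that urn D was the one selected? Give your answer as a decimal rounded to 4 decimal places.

Compute the likelihood of the observed sequence for each case: P(data | urn A) = (3/9)(6/8)(5/7)(4/6) = 0.11905; P(data | urn B) = (5/6)(1/5)(0/4) = 0; P(data | urn C) = (2/9)(7/8)(6/7)(5/6) = 0.13889; P(data | urn D) = (4/7)(3/6)(2/5)(1/4) = 0.028571.
Multiplying each by its prior: 1/4 · 0.11905 = 0.029762, 1/4 · 0 = 0, 1/4 · 0.13889 = 0.034722, 1/4 · 0.028571 = 0.0071429; summing to 0.071627.
Hence P(urn D | data) = (0.0071429) / (0.071627) = 0.099723.

0.0997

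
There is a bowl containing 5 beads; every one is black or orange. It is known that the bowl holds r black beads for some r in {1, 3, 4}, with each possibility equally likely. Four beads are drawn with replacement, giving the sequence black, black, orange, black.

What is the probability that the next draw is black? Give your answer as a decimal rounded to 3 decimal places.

0.692

The likelihood of the observed sequence under each hypothesis: P(data | r = 1) = (1/5)(1/5)(4/5)(1/5) = 0.0064; P(data | r = 3) = (3/5)(3/5)(2/5)(3/5) = 0.0864; P(data | r = 4) = (4/5)(4/5)(1/5)(4/5) = 0.1024.
The prior-weighted likelihoods are 1/3 · 0.0064 = 0.0021333, 1/3 · 0.0864 = 0.0288, 1/3 · 0.1024 = 0.034133; summing to 0.065067.
Normalising, the posterior is P(r = 1 | data) = 0.032787, P(r = 3 | data) = 0.44262, P(r = 4 | data) = 0.52459.
Averaging over the posterior, P(black next | data) = (1/5)(0.032787) + (3/5)(0.44262) + (4/5)(0.52459) = 0.6918.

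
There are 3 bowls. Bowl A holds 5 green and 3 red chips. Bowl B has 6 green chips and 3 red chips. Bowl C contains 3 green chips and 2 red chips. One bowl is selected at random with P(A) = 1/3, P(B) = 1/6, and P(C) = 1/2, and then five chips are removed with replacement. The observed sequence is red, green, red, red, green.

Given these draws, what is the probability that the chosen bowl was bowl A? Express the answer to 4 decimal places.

The likelihood of the observed sequence under each hypothesis: P(data | bowl A) = (3/8)(5/8)(3/8)(3/8)(5/8) = 0.020599; P(data | bowl B) = (3/9)(6/9)(3/9)(3/9)(6/9) = 0.016461; P(data | bowl C) = (2/5)(3/5)(2/5)(2/5)(3/5) = 0.02304.
Weighting by the prior gives 1/3 · 0.020599 = 0.0068665, 1/6 · 0.016461 = 0.0027435, 1/2 · 0.02304 = 0.01152; with total 0.02113.
By Bayes' rule, P(bowl A | data) = (0.0068665) / (0.02113) = 0.32496.

0.3250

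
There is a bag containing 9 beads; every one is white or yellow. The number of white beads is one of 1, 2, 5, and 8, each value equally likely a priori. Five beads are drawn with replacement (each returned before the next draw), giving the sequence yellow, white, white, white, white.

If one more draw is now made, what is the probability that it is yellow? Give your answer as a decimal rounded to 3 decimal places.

0.247

The likelihood of the observed sequence under each hypothesis: P(data | r = 1) = (8/9)(1/9)(1/9)(1/9)(1/9) = 0.00013548; P(data | r = 2) = (7/9)(2/9)(2/9)(2/9)(2/9) = 0.0018967; P(data | r = 5) = (4/9)(5/9)(5/9)(5/9)(5/9) = 0.042338; P(data | r = 8) = (1/9)(8/9)(8/9)(8/9)(8/9) = 0.069366.
Multiplying each by its prior: 1/4 · 0.00013548 = 3.387e-05, 1/4 · 0.0018967 = 0.00047418, 1/4 · 0.042338 = 0.010584, 1/4 · 0.069366 = 0.017342; summing to 0.028434.
Normalising, the posterior is P(r = 1 | data) = 0.0011912, P(r = 2 | data) = 0.016677, P(r = 5 | data) = 0.37225, P(r = 8 | data) = 0.60989.
So P(yellow next | data) = Σ P(yellow next | H) P(H | data) = (8/9)(0.0011912) + (7/9)(0.016677) + (4/9)(0.37225) + (1/9)(0.60989) = 0.24724.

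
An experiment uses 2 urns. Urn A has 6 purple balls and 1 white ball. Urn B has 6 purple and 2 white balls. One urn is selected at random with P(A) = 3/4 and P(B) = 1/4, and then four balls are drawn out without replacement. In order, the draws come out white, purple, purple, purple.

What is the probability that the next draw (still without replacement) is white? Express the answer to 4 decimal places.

0.0625

The likelihood of the observed sequence under each hypothesis: P(data | urn A) = (1/7)(6/6)(5/5)(4/4) = 1/7; P(data | urn B) = (2/8)(6/7)(5/6)(4/5) = 1/7.
The prior-weighted likelihoods are 3/4 · 1/7 = 3/28, 1/4 · 1/7 = 1/28; these sum to 1/7.
Dividing through by the total gives posterior P(urn A | data) = 3/4, P(urn B | data) = 1/4.
Averaging over the posterior, P(white next | data) = (0)(3/4) + (1/4)(1/4) = 1/16.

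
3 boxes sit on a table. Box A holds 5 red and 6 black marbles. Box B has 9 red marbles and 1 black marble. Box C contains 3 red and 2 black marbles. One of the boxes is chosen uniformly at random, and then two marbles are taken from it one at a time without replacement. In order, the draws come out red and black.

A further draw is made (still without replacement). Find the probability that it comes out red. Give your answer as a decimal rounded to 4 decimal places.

0.6261

The likelihood of the observed sequence under each hypothesis: P(data | box A) = (5/11)(6/10) = 3/11; P(data | box B) = (9/10)(1/9) = 1/10; P(data | box C) = (3/5)(2/4) = 3/10.
Weighting by the prior gives 1/3 · 3/11 = 1/11, 1/3 · 1/10 = 1/30, 1/3 · 3/10 = 1/10; these sum to 37/165.
The posterior is then P(box A | data) = 15/37, P(box B | data) = 11/74, P(box C | data) = 33/74.
Averaging over the posterior, P(red next | data) = (4/9)(15/37) + (1)(11/74) + (2/3)(33/74) = 139/222.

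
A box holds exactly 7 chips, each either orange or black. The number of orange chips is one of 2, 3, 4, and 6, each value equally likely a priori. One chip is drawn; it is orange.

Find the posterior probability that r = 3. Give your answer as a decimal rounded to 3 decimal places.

Compute the likelihood of this draw for each case: P(data | r = 2) = (2/7) = 2/7; P(data | r = 3) = (3/7) = 3/7; P(data | r = 4) = (4/7) = 4/7; P(data | r = 6) = (6/7) = 6/7.
Multiplying each by its prior: 1/4 · 2/7 = 1/14, 1/4 · 3/7 = 3/28, 1/4 · 4/7 = 1/7, 1/4 · 6/7 = 3/14; with total 15/28.
Hence P(r = 3 | data) = (3/28) / (15/28) = 1/5.

0.200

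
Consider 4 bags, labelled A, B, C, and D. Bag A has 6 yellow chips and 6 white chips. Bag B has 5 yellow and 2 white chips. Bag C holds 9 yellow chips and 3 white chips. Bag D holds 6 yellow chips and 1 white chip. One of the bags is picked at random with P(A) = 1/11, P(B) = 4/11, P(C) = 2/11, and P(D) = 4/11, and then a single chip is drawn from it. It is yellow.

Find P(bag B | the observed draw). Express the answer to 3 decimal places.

For each hypothesis, P(data | H) works out to: P(data | bag A) = (6/12) = 1/2; P(data | bag B) = (5/7) = 5/7; P(data | bag C) = (9/12) = 3/4; P(data | bag D) = (6/7) = 6/7.
Multiplying each by its prior: 1/11 · 1/2 = 1/22, 4/11 · 5/7 = 20/77, 2/11 · 3/4 = 3/22, 4/11 · 6/7 = 24/77; summing to 58/77.
So P(bag B | data) = (20/77) / (58/77) = 10/29.

0.345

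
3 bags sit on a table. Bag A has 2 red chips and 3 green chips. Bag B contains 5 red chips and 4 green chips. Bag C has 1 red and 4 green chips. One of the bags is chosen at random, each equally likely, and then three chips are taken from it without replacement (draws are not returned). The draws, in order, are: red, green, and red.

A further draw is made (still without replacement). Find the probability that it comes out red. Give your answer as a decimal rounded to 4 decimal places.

The likelihood of the observed sequence under each hypothesis: P(data | bag A) = (2/5)(3/4)(1/3) = 0.1; P(data | bag B) = (5/9)(4/8)(4/7) = 0.15873; P(data | bag C) = (1/5)(4/4)(0/3) = 0.
Weighting by the prior gives 1/3 · 0.1 = 0.033333, 1/3 · 0.15873 = 0.05291, 1/3 · 0 = 0; summing to 0.086243.
The posterior is then P(bag A | data) = 0.3865, P(bag B | data) = 0.6135, P(bag C | data) = 0.
So P(red next | data) = Σ P(red next | H) P(H | data) = (0)(0.3865) + (1/2)(0.6135) = 0.30675.

0.3067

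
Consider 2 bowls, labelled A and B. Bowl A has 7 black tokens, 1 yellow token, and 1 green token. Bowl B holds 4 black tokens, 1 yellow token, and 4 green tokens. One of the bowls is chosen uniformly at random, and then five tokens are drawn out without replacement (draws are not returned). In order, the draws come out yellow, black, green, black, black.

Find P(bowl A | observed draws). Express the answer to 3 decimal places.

Under each hypothesis, the probability of the observed sequence is: P(data | bowl A) = (1/9)(7/8)(1/7)(6/6)(5/5) = 0.013889; P(data | bowl B) = (1/9)(4/8)(4/7)(3/6)(2/5) = 0.0063492.
Multiplying each by its prior: 1/2 · 0.013889 = 0.0069444, 1/2 · 0.0063492 = 0.0031746; summing to 0.010119.
So P(bowl A | data) = (0.0069444) / (0.010119) = 0.68627.

0.686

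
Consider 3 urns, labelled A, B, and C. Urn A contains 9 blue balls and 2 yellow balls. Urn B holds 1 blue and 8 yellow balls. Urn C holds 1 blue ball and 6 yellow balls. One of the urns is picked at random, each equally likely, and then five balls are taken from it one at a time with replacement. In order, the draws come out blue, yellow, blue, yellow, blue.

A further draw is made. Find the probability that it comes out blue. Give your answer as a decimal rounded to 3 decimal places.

0.714

The likelihood of the observed sequence under each hypothesis: P(data | urn A) = (9/11)(2/11)(9/11)(2/11)(9/11) = 0.018106; P(data | urn B) = (1/9)(8/9)(1/9)(8/9)(1/9) = 0.0010838; P(data | urn C) = (1/7)(6/7)(1/7)(6/7)(1/7) = 0.002142.
Multiplying each by its prior: 1/3 · 0.018106 = 0.0060354, 1/3 · 0.0010838 = 0.00036128, 1/3 · 0.002142 = 0.00071399; with total 0.0071106.
Normalising, the posterior is P(urn A | data) = 0.84878, P(urn B | data) = 0.050809, P(urn C | data) = 0.10041.
So P(blue next | data) = Σ P(blue next | H) P(H | data) = (9/11)(0.84878) + (1/9)(0.050809) + (1/7)(0.10041) = 0.71445.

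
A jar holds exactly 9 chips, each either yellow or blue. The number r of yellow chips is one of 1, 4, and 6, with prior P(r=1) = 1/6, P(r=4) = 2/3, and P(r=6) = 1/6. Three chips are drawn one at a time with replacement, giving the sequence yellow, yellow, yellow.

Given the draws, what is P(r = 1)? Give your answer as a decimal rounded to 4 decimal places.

0.0021

For each hypothesis, P(data | H) works out to: P(data | r = 1) = (1/9)(1/9)(1/9) = 0.0013717; P(data | r = 4) = (4/9)(4/9)(4/9) = 0.087791; P(data | r = 6) = (6/9)(6/9)(6/9) = 0.2963.
The prior-weighted likelihoods are 1/6 · 0.0013717 = 0.00022862, 2/3 · 0.087791 = 0.058528, 1/6 · 0.2963 = 0.049383; these sum to 0.10814.
Therefore the posterior P(r = 1 | data) = (0.00022862) / (0.10814) = 0.0021142.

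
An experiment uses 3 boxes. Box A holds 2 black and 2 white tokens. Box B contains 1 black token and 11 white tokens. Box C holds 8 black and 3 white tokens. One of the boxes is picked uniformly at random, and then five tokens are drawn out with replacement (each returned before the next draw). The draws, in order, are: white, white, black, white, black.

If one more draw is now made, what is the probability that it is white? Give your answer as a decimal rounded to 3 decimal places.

For each hypothesis, P(data | H) works out to: P(data | box A) = (2/4)(2/4)(2/4)(2/4)(2/4) = 0.03125; P(data | box B) = (11/12)(11/12)(1/12)(11/12)(1/12) = 0.005349; P(data | box C) = (3/11)(3/11)(8/11)(3/11)(8/11) = 0.01073.
The prior-weighted likelihoods are 1/3 · 0.03125 = 0.010417, 1/3 · 0.005349 = 0.001783, 1/3 · 0.01073 = 0.0035765; these sum to 0.015776.
The posterior is then P(box A | data) = 0.66028, P(box B | data) = 0.11302, P(box C | data) = 0.2267.
The predictive probability is P(white next | data) = (1/2)(0.66028) + (11/12)(0.11302) + (3/11)(0.2267) = 0.49557.

0.496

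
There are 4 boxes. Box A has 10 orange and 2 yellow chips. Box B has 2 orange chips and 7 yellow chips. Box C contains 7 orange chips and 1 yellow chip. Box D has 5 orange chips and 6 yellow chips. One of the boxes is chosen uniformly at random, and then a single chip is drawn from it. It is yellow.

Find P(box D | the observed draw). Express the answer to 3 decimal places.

The likelihood of this draw under each hypothesis: P(data | box A) = (2/12) = 0.16667; P(data | box B) = (7/9) = 0.77778; P(data | box C) = (1/8) = 0.125; P(data | box D) = (6/11) = 0.54545.
Weighting by the prior gives 1/4 · 0.16667 = 0.041667, 1/4 · 0.77778 = 0.19444, 1/4 · 0.125 = 0.03125, 1/4 · 0.54545 = 0.13636; with total 0.40372.
So P(box D | data) = (0.13636) / (0.40372) = 0.33776.

0.338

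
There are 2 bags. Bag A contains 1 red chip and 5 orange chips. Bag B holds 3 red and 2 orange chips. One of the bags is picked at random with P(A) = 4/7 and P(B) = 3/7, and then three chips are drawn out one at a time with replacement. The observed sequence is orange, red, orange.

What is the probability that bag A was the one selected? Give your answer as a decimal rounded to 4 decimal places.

0.6165

The likelihood of the observed sequence under each hypothesis: P(data | bag A) = (5/6)(1/6)(5/6) = 0.11574; P(data | bag B) = (2/5)(3/5)(2/5) = 0.096.
The prior-weighted likelihoods are 4/7 · 0.11574 = 0.066138, 3/7 · 0.096 = 0.041143; summing to 0.10728.
Hence P(bag A | data) = (0.066138) / (0.10728) = 0.61649.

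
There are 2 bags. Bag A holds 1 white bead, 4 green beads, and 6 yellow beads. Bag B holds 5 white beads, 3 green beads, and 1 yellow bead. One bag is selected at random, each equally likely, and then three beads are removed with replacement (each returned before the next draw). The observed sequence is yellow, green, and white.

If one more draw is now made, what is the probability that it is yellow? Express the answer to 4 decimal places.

0.3140

Under each hypothesis, the probability of the observed sequence is: P(data | bag A) = (6/11)(4/11)(1/11) = 0.018032; P(data | bag B) = (1/9)(3/9)(5/9) = 0.020576.
The prior-weighted likelihoods are 1/2 · 0.018032 = 0.0090158, 1/2 · 0.020576 = 0.010288; summing to 0.019304.
The posterior is then P(bag A | data) = 0.46705, P(bag B | data) = 0.53295.
The predictive probability is P(yellow next | data) = (6/11)(0.46705) + (1/9)(0.53295) = 0.31397.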